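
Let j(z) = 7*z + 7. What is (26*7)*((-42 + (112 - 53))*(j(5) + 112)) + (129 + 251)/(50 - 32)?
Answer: 4288474/9 ≈ 4.7650e+5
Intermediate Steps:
j(z) = 7 + 7*z
(26*7)*((-42 + (112 - 53))*(j(5) + 112)) + (129 + 251)/(50 - 32) = (26*7)*((-42 + (112 - 53))*((7 + 7*5) + 112)) + (129 + 251)/(50 - 32) = 182*((-42 + 59)*((7 + 35) + 112)) + 380/18 = 182*(17*(42 + 112)) + 380*(1/18) = 182*(17*154) + 190/9 = 182*2618 + 190/9 = 476476 + 190/9 = 4288474/9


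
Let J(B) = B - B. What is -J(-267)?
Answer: 0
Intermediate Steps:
J(B) = 0
-J(-267) = -1*0 = 0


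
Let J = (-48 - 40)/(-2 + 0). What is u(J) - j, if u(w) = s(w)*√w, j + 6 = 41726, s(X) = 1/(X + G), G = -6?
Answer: -41720 + √11/19 ≈ -41720.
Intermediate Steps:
s(X) = 1/(-6 + X) (s(X) = 1/(X - 6) = 1/(-6 + X))
J = 44 (J = -88/(-2) = -88*(-½) = 44)
j = 41720 (j = -6 + 41726 = 41720)
u(w) = √w/(-6 + w)
u(J) - j = √44/(-6 + 44) - 1*41720 = (2*√11)/38 - 41720 = (2*√11)*(1/38) - 41720 = √11/19 - 41720 = -41720 + √11/19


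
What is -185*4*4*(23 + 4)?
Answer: -79920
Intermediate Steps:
-185*4*4*(23 + 4) = -2960*27 = -185*432 = -79920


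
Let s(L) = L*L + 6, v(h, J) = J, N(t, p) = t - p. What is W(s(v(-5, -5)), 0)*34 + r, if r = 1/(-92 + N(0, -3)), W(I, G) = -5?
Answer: -15131/89 ≈ -170.01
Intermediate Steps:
s(L) = 6 + L**2 (s(L) = L**2 + 6 = 6 + L**2)
r = -1/89 (r = 1/(-92 + (0 - 1*(-3))) = 1/(-92 + (0 + 3)) = 1/(-92 + 3) = 1/(-89) = -1/89 ≈ -0.011236)
W(s(v(-5, -5)), 0)*34 + r = -5*34 - 1/89 = -170 - 1/89 = -15131/89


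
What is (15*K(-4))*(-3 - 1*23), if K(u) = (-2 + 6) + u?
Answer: 0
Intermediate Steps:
K(u) = 4 + u
(15*K(-4))*(-3 - 1*23) = (15*(4 - 4))*(-3 - 1*23) = (15*0)*(-3 - 23) = 0*(-26) = 0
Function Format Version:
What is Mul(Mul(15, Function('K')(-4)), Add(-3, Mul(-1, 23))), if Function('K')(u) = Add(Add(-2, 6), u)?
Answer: 0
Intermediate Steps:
Function('K')(u) = Add(4, u)
Mul(Mul(15, Function('K')(-4)), Add(-3, Mul(-1, 23))) = Mul(Mul(15, Add(4, -4)), Add(-3, Mul(-1, 23))) = Mul(Mul(15, 0), Add(-3, -23)) = Mul(0, -26) = 0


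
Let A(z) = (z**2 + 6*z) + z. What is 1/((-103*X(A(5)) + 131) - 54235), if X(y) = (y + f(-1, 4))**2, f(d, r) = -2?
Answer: -1/400596 ≈ -2.4963e-6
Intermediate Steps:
A(z) = z**2 + 7*z
X(y) = (-2 + y)**2 (X(y) = (y - 2)**2 = (-2 + y)**2)
1/((-103*X(A(5)) + 131) - 54235) = 1/((-103*(-2 + 5*(7 + 5))**2 + 131) - 54235) = 1/((-103*(-2 + 5*12)**2 + 131) - 54235) = 1/((-103*(-2 + 60)**2 + 131) - 54235) = 1/((-103*58**2 + 131) - 54235) = 1/((-103*3364 + 131) - 54235) = 1/((-346492 + 131) - 54235) = 1/(-346361 - 54235) = 1/(-400596) = -1/400596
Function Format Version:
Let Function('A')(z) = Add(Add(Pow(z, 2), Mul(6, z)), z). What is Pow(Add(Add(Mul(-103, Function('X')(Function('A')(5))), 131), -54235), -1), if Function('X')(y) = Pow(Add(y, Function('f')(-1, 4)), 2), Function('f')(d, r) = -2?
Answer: Rational(-1, 400596) ≈ -2.4963e-6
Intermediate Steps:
Function('A')(z) = Add(Pow(z, 2), Mul(7, z))
Function('X')(y) = Pow(Add(-2, y), 2) (Function('X')(y) = Pow(Add(y, -2), 2) = Pow(Add(-2, y), 2))
Pow(Add(Add(Mul(-103, Function('X')(Function('A')(5))), 131), -54235), -1) = Pow(Add(Add(Mul(-103, Pow(Add(-2, Mul(5, Add(7, 5))), 2)), 131), -54235), -1) = Pow(Add(Add(Mul(-103, Pow(Add(-2, Mul(5, 12)), 2)), 131), -54235), -1) = Pow(Add(Add(Mul(-103, Pow(Add(-2, 60), 2)), 131), -54235), -1) = Pow(Add(Add(Mul(-103, Pow(58, 2)), 131), -54235), -1) = Pow(Add(Add(Mul(-103, 3364), 131), -54235), -1) = Pow(Add(Add(-346492, 131), -54235), -1) = Pow(Add(-346361, -54235), -1) = Pow(-400596, -1) = Rational(-1, 400596)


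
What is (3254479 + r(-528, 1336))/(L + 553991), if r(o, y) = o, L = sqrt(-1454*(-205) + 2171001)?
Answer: 1802659568441/306903559010 - 3253951*sqrt(2469071)/306903559010 ≈ 5.8570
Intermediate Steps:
L = sqrt(2469071) (L = sqrt(298070 + 2171001) = sqrt(2469071) ≈ 1571.3)
(3254479 + r(-528, 1336))/(L + 553991) = (3254479 - 528)/(sqrt(2469071) + 553991) = 3253951/(553991 + sqrt(2469071))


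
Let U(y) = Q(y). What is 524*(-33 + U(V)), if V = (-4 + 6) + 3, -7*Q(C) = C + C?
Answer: -126284/7 ≈ -18041.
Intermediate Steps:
Q(C) = -2*C/7 (Q(C) = -(C + C)/7 = -2*C/7)
V = 5 (V = 2 + 3 = 5)
U(y) = -2*y/7
524*(-33 + U(V)) = 524*(-33 - 2/7*5) = 524*(-33 - 10/7) = 524*(-241/7) = -126284/7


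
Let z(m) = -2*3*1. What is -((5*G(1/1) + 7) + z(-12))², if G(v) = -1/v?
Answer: -16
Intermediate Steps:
z(m) = -6 (z(m) = -6*1 = -6)
-((5*G(1/1) + 7) + z(-12))² = -((5*(-1/(1/1)) + 7) - 6)² = -((5*(-1/1) + 7) - 6)² = -((5*(-1*1) + 7) - 6)² = -((5*(-1) + 7) - 6)² = -((-5 + 7) - 6)² = -(2 - 6)² = -1*(-4)² = -1*16 = -16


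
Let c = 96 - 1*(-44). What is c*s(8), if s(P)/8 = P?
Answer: 8960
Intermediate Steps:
s(P) = 8*P
c = 140 (c = 96 + 44 = 140)
c*s(8) = 140*(8*8) = 140*64 = 8960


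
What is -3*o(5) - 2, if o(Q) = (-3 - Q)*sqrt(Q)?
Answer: -2 + 24*sqrt(5) ≈ 51.666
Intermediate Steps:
o(Q) = sqrt(Q)*(-3 - Q)
-3*o(5) - 2 = -3*sqrt(5)*(-3 - 1*5) - 2 = -3*sqrt(5)*(-3 - 5) - 2 = -3*sqrt(5)*(-8) - 2 = -(-24)*sqrt(5) - 2 = 24*sqrt(5) - 2 = -2 + 24*sqrt(5)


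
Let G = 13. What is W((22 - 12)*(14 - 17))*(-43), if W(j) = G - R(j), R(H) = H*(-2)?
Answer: 2021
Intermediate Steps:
R(H) = -2*H
W(j) = 13 + 2*j (W(j) = 13 - (-2)*j = 13 + 2*j)
W((22 - 12)*(14 - 17))*(-43) = (13 + 2*((22 - 12)*(14 - 17)))*(-43) = (13 + 2*(10*(-3)))*(-43) = (13 + 2*(-30))*(-43) = (13 - 60)*(-43) = -47*(-43) = 2021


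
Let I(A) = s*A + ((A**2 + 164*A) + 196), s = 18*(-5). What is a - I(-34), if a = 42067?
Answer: 43231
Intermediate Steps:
s = -90
I(A) = 196 + A**2 + 74*A (I(A) = -90*A + ((A**2 + 164*A) + 196) = -90*A + (196 + A**2 + 164*A) = 196 + A**2 + 74*A)
a - I(-34) = 42067 - (196 + (-34)**2 + 74*(-34)) = 42067 - (196 + 1156 - 2516) = 42067 - 1*(-1164) = 42067 + 1164 = 43231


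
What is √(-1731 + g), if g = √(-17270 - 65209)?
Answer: √(-1731 + I*√82479) ≈ 3.4396 + 41.747*I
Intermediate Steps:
g = I*√82479 (g = √(-82479) = I*√82479 ≈ 287.19*I)
√(-1731 + g) = √(-1731 + I*√82479)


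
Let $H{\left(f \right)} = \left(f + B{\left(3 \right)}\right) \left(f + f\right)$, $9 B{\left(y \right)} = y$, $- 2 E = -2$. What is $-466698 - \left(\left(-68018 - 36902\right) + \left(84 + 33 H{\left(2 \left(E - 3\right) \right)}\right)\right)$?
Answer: $-362830$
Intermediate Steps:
$E = 1$ ($E = \left(- \frac{1}{2}\right) \left(-2\right) = 1$)
$B{\left(y \right)} = \frac{y}{9}$
$H{\left(f \right)} = 2 f \left(\frac{1}{3} + f\right)$ ($H{\left(f \right)} = \left(f + \frac{1}{9} \cdot 3\right) \left(f + f\right) = \left(f + \frac{1}{3}\right) 2 f = \left(\frac{1}{3} + f\right) 2 f = 2 f \left(\frac{1}{3} + f\right)$)
$-466698 - \left(\left(-68018 - 36902\right) + \left(84 + 33 H{\left(2 \left(E - 3\right) \right)}\right)\right) = -466698 - \left(\left(-68018 - 36902\right) + \left(84 + 33 \frac{2 \cdot 2 \left(1 - 3\right) \left(1 + 3 \cdot 2 \left(1 - 3\right)\right)}{3}\right)\right) = -466698 - \left(-104920 + \left(84 + 33 \frac{2 \cdot 2 \left(-2\right) \left(1 + 3 \cdot 2 \left(-2\right)\right)}{3}\right)\right) = -466698 - \left(-104920 + \left(84 + 33 \cdot \frac{2}{3} \left(-4\right) \left(1 + 3 \left(-4\right)\right)\right)\right) = -466698 - \left(-104920 + \left(84 + 33 \cdot \frac{2}{3} \left(-4\right) \left(1 - 12\right)\right)\right) = -466698 - \left(-104920 + \left(84 + 33 \cdot \frac{2}{3} \left(-4\right) \left(-11\right)\right)\right) = -466698 - \left(-104920 + \left(84 + 33 \cdot \frac{88}{3}\right)\right) = -466698 - \left(-104920 + \left(84 + 968\right)\right) = -466698 - \left(-104920 + 1052\right) = -466698 - -103868 = -466698 + 103868 = -362830$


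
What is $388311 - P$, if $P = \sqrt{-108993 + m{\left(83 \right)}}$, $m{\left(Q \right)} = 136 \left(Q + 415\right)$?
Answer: $388311 - 3 i \sqrt{4585} \approx 3.8831 \cdot 10^{5} - 203.14 i$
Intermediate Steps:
$m{\left(Q \right)} = 56440 + 136 Q$ ($m{\left(Q \right)} = 136 \left(415 + Q\right) = 56440 + 136 Q$)
$P = 3 i \sqrt{4585}$ ($P = \sqrt{-108993 + \left(56440 + 136 \cdot 83\right)} = \sqrt{-108993 + \left(56440 + 11288\right)} = \sqrt{-108993 + 67728} = \sqrt{-41265} = 3 i \sqrt{4585} \approx 203.14 i$)
$388311 - P = 388311 - 3 i \sqrt{4585}$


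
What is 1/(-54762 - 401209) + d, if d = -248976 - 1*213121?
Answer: -210702831188/455971 ≈ -4.6210e+5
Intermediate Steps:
d = -462097 (d = -248976 - 213121 = -462097)
1/(-54762 - 401209) + d = 1/(-54762 - 401209) - 462097 = 1/(-455971) - 462097 = -1/455971 - 462097 = -210702831188/455971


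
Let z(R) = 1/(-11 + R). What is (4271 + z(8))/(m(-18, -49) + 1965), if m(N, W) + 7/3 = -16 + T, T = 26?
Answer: 6406/2959 ≈ 2.1649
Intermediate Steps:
m(N, W) = 23/3 (m(N, W) = -7/3 + (-16 + 26) = -7/3 + 10 = 23/3)
(4271 + z(8))/(m(-18, -49) + 1965) = (4271 + 1/(-11 + 8))/(23/3 + 1965) = (4271 + 1/(-3))/(5918/3) = (4271 - ⅓)*(3/5918) = (12812/3)*(3/5918) = 6406/2959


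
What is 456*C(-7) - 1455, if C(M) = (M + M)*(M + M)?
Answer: 87921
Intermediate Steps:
C(M) = 4*M² (C(M) = (2*M)*(2*M) = 4*M²)
456*C(-7) - 1455 = 456*(4*(-7)²) - 1455 = 456*(4*49) - 1455 = 456*196 - 1455 = 89376 - 1455 = 87921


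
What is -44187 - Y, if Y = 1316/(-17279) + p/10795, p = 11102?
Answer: -8242237557773/186526805 ≈ -44188.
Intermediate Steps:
Y = 177625238/186526805 (Y = 1316/(-17279) + 11102/10795 = 1316*(-1/17279) + 11102*(1/10795) = -1316/17279 + 11102/10795 = 177625238/186526805 ≈ 0.95228)
-44187 - Y = -44187 - 1*177625238/186526805 = -44187 - 177625238/186526805 = -8242237557773/186526805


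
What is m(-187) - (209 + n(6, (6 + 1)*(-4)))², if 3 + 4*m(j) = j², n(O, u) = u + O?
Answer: -52455/2 ≈ -26228.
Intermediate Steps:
n(O, u) = O + u
m(j) = -¾ + j²/4
m(-187) - (209 + n(6, (6 + 1)*(-4)))² = (-¾ + (¼)*(-187)²) - (209 + (6 + (6 + 1)*(-4)))² = (-¾ + (¼)*34969) - (209 + (6 + 7*(-4)))² = (-¾ + 34969/4) - (209 + (6 - 28))² = 17483/2 - (209 - 22)² = 17483/2 - 1*187² = 17483/2 - 1*34969 = 17483/2 - 34969 = -52455/2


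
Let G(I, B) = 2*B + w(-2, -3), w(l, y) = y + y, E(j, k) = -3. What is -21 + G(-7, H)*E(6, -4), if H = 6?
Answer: -39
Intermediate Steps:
w(l, y) = 2*y
G(I, B) = -6 + 2*B (G(I, B) = 2*B + 2*(-3) = 2*B - 6 = -6 + 2*B)
-21 + G(-7, H)*E(6, -4) = -21 + (-6 + 2*6)*(-3) = -21 + (-6 + 12)*(-3) = -21 + 6*(-3) = -21 - 18 = -39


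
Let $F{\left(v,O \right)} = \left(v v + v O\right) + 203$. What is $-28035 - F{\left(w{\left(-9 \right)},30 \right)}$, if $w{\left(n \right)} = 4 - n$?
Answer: $-28797$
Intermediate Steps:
$F{\left(v,O \right)} = 203 + v^{2} + O v$ ($F{\left(v,O \right)} = \left(v^{2} + O v\right) + 203 = 203 + v^{2} + O v$)
$-28035 - F{\left(w{\left(-9 \right)},30 \right)} = -28035 - \left(203 + \left(4 - -9\right)^{2} + 30 \left(4 - -9\right)\right) = -28035 - \left(203 + \left(4 + 9\right)^{2} + 30 \left(4 + 9\right)\right) = -28035 - \left(203 + 13^{2} + 30 \cdot 13\right) = -28035 - \left(203 + 169 + 390\right) = -28035 - 762 = -28797$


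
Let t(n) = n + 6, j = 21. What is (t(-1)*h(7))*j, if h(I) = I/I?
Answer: 105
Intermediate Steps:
h(I) = 1
t(n) = 6 + n
(t(-1)*h(7))*j = ((6 - 1)*1)*21 = (5*1)*21 = 5*21 = 105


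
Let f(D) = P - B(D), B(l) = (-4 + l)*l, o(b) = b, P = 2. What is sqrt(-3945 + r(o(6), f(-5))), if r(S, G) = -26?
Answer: 19*I*sqrt(11) ≈ 63.016*I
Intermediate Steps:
B(l) = l*(-4 + l)
f(D) = 2 - D*(-4 + D)
sqrt(-3945 + r(o(6), f(-5))) = sqrt(-3945 - 26) = sqrt(-3971) = 19*I*sqrt(11)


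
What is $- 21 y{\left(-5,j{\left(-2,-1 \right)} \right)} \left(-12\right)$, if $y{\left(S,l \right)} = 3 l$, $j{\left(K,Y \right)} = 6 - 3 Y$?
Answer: $6804$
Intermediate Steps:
$- 21 y{\left(-5,j{\left(-2,-1 \right)} \right)} \left(-12\right) = - 21 \cdot 3 \left(6 - -3\right) \left(-12\right) = - 21 \cdot 3 \left(6 + 3\right) \left(-12\right) = - 21 \cdot 3 \cdot 9 \left(-12\right) = \left(-21\right) 27 \left(-12\right) = \left(-567\right) \left(-12\right) = 6804$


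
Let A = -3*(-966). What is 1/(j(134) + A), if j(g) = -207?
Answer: 1/2691 ≈ 0.00037161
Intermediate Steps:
A = 2898
1/(j(134) + A) = 1/(-207 + 2898) = 1/2691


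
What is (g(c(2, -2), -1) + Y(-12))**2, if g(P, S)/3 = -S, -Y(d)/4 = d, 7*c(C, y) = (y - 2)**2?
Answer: 2601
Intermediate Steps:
c(C, y) = (-2 + y)**2/7 (c(C, y) = (y - 2)**2/7 = (-2 + y)**2/7)
Y(d) = -4*d
g(P, S) = -3*S (g(P, S) = 3*(-S) = -3*S)
(g(c(2, -2), -1) + Y(-12))**2 = (-3*(-1) - 4*(-12))**2 = (3 + 48)**2 = 51**2 = 2601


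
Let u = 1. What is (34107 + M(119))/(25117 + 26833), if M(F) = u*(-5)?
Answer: 17051/25975 ≈ 0.65644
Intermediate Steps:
M(F) = -5 (M(F) = 1*(-5) = -5)
(34107 + M(119))/(25117 + 26833) = (34107 - 5)/(25117 + 26833) = 34102/51950 = 34102*(1/51950) = 17051/25975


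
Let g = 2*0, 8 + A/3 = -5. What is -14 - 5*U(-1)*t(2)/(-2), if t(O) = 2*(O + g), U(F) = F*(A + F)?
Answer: 386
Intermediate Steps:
A = -39 (A = -24 + 3*(-5) = -24 - 15 = -39)
g = 0
U(F) = F*(-39 + F)
t(O) = 2*O (t(O) = 2*(O + 0) = 2*O)
-14 - 5*U(-1)*t(2)/(-2) = -14 - 5*(-(-39 - 1))*(2*2)/(-2) = -14 - 5*(-1*(-40))*4*(-½) = -14 - 5*40*(-2) = -14 - 200*(-2) = -14 - 1*(-400) = -14 + 400 = 386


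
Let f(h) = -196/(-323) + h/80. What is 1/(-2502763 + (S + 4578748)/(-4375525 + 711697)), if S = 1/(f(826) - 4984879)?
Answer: -58991748430652037/147642439000532656946968 ≈ -3.9956e-7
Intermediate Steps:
f(h) = 196/323 + h/80 (f(h) = -196*(-1/323) + h*(1/80) = 196/323 + h/80)
S = -12920/64404495441 (S = 1/((196/323 + (1/80)*826) - 4984879) = 1/((196/323 + 413/40) - 4984879) = 1/(141239/12920 - 4984879) = 1/(-64404495441/12920) = -12920/64404495441 ≈ -2.0061e-7)
1/(-2502763 + (S + 4578748)/(-4375525 + 711697)) = 1/(-2502763 + (-12920/64404495441 + 4578748)/(-4375525 + 711697)) = 1/(-2502763 + (294891954691474948/64404495441)/(-3663828)) = 1/(-2502763 + (294891954691474948/64404495441)*(-1/3663828)) = 1/(-2502763 - 73722988672868737/58991748430652037) = 1/(-147642439000532656946968/58991748430652037) = -58991748430652037/147642439000532656946968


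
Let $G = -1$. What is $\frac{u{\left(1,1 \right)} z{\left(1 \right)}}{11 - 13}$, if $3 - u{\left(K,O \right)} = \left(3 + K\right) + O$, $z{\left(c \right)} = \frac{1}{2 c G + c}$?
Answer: $-1$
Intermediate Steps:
$z{\left(c \right)} = - \frac{1}{c}$ ($z{\left(c \right)} = \frac{1}{2 c \left(-1\right) + c} = \frac{1}{- 2 c + c} = \frac{1}{\left(-1\right) c} = - \frac{1}{c}$)
$u{\left(K,O \right)} = - K - O$ ($u{\left(K,O \right)} = 3 - \left(\left(3 + K\right) + O\right) = 3 - \left(3 + K + O\right) = - K - O$)
$\frac{u{\left(1,1 \right)} z{\left(1 \right)}}{11 - 13} = \frac{\left(\left(-1\right) 1 - 1\right) \left(- 1^{-1}\right)}{11 - 13} = \frac{\left(-1 - 1\right) \left(\left(-1\right) 1\right)}{-2} = \left(-2\right) \left(-1\right) \left(- \frac{1}{2}\right) = 2 \left(- \frac{1}{2}\right) = -1$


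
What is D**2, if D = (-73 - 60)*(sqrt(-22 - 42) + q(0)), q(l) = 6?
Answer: -495292 + 1698144*I ≈ -4.9529e+5 + 1.6981e+6*I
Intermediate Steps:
D = -798 - 1064*I (D = (-73 - 60)*(sqrt(-22 - 42) + 6) = -133*(sqrt(-64) + 6) = -133*(8*I + 6) = -133*(6 + 8*I) = -798 - 1064*I ≈ -798.0 - 1064.0*I)
D**2 = (-798 - 1064*I)**2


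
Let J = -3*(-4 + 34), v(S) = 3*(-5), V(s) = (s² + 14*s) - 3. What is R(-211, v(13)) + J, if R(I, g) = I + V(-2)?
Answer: -328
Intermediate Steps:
V(s) = -3 + s² + 14*s
v(S) = -15
R(I, g) = -27 + I (R(I, g) = I + (-3 + (-2)² + 14*(-2)) = I + (-3 + 4 - 28) = I - 27 = -27 + I)
J = -90 (J = -3*30 = -90)
R(-211, v(13)) + J = (-27 - 211) - 90 = -238 - 90 = -328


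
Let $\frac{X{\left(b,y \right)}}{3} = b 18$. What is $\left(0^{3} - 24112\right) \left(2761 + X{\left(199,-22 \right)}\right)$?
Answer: $-325680784$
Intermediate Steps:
$X{\left(b,y \right)} = 54 b$ ($X{\left(b,y \right)} = 3 b 18 = 3 \cdot 18 b = 54 b$)
$\left(0^{3} - 24112\right) \left(2761 + X{\left(199,-22 \right)}\right) = \left(0^{3} - 24112\right) \left(2761 + 54 \cdot 199\right) = \left(0 - 24112\right) \left(2761 + 10746\right) = \left(-24112\right) 13507 = -325680784$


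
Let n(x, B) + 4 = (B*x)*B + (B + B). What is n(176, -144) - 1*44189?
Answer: 3605055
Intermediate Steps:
n(x, B) = -4 + 2*B + x*B² (n(x, B) = -4 + ((B*x)*B + (B + B)) = -4 + (x*B² + 2*B) = -4 + (2*B + x*B²) = -4 + 2*B + x*B²)
n(176, -144) - 1*44189 = (-4 + 2*(-144) + 176*(-144)²) - 1*44189 = (-4 - 288 + 176*20736) - 44189 = (-4 - 288 + 3649536) - 44189 = 3649244 - 44189 = 3605055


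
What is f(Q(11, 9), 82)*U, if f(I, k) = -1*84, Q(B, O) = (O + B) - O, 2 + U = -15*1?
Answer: 1428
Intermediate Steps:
U = -17 (U = -2 - 15*1 = -2 - 15 = -17)
Q(B, O) = B (Q(B, O) = (B + O) - O = B)
f(I, k) = -84
f(Q(11, 9), 82)*U = -84*(-17) = 1428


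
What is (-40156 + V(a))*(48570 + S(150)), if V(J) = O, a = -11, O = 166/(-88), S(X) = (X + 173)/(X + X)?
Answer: -25746755460881/13200 ≈ -1.9505e+9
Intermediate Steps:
S(X) = (173 + X)/(2*X) (S(X) = (173 + X)/((2*X)) = (173 + X)*(1/(2*X)) = (173 + X)/(2*X))
O = -83/44 (O = 166*(-1/88) = -83/44 ≈ -1.8864)
V(J) = -83/44
(-40156 + V(a))*(48570 + S(150)) = (-40156 - 83/44)*(48570 + (½)*(173 + 150)/150) = -1766947*(48570 + (½)*(1/150)*323)/44 = -1766947*(48570 + 323/300)/44 = -1766947/44*14571323/300 = -25746755460881/13200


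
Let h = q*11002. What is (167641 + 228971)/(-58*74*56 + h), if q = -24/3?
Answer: -33051/27364 ≈ -1.2078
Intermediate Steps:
q = -8 (q = -24*1/3 = -8)
h = -88016 (h = -8*11002 = -88016)
(167641 + 228971)/(-58*74*56 + h) = (167641 + 228971)/(-58*74*56 - 88016) = 396612/(-4292*56 - 88016) = 396612/(-240352 - 88016) = 396612/(-328368) = 396612*(-1/328368) = -33051/27364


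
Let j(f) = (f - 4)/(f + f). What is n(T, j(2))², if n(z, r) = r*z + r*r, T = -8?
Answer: 289/16 ≈ 18.063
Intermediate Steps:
j(f) = (-4 + f)/(2*f) (j(f) = (-4 + f)/((2*f)) = (-4 + f)*(1/(2*f)) = (-4 + f)/(2*f))
n(z, r) = r² + r*z (n(z, r) = r*z + r² = r² + r*z)
n(T, j(2))² = (((½)*(-4 + 2)/2)*((½)*(-4 + 2)/2 - 8))² = (((½)*(½)*(-2))*((½)*(½)*(-2) - 8))² = (-(-½ - 8)/2)² = (-½*(-17/2))² = (17/4)² = 289/16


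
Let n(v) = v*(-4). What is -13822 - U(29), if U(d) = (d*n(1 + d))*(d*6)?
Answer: 591698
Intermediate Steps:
n(v) = -4*v
U(d) = 6*d**2*(-4 - 4*d) (U(d) = (d*(-4*(1 + d)))*(d*6) = (d*(-4 - 4*d))*(6*d) = 6*d**2*(-4 - 4*d))
-13822 - U(29) = -13822 - 24*29**2*(-1 - 1*29) = -13822 - 24*841*(-1 - 29) = -13822 - 24*841*(-30) = -13822 - 1*(-605520) = -13822 + 605520 = 591698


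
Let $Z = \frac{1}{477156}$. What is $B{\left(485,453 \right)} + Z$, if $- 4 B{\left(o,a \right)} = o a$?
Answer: $- \frac{6552097436}{119289} \approx -54926.0$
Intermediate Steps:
$B{\left(o,a \right)} = - \frac{a o}{4}$ ($B{\left(o,a \right)} = - \frac{o a}{4} = - \frac{a o}{4}$)
$Z = \frac{1}{477156} \approx 2.0958 \cdot 10^{-6}$
$B{\left(485,453 \right)} + Z = \left(- \frac{1}{4}\right) 453 \cdot 485 + \frac{1}{477156} = - \frac{219705}{4} + \frac{1}{477156} = - \frac{6552097436}{119289}$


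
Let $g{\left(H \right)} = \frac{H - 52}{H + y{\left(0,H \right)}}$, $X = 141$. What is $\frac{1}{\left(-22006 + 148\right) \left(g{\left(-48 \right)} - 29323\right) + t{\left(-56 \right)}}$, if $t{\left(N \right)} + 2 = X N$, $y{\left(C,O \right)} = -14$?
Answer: $\frac{31}{19867868416} \approx 1.5603 \cdot 10^{-9}$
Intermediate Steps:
$t{\left(N \right)} = -2 + 141 N$
$g{\left(H \right)} = \frac{-52 + H}{-14 + H}$ ($g{\left(H \right)} = \frac{H - 52}{H - 14} = \frac{-52 + H}{-14 + H}$)
$\frac{1}{\left(-22006 + 148\right) \left(g{\left(-48 \right)} - 29323\right) + t{\left(-56 \right)}} = \frac{1}{\left(-22006 + 148\right) \left(\frac{-52 - 48}{-14 - 48} - 29323\right) + \left(-2 + 141 \left(-56\right)\right)} = \frac{1}{- 21858 \left(\frac{1}{-62} \left(-100\right) - 29323\right) - 7898} = \frac{1}{- 21858 \left(\left(- \frac{1}{62}\right) \left(-100\right) - 29323\right) - 7898} = \frac{1}{- 21858 \left(\frac{50}{31} - 29323\right) - 7898} = \frac{1}{\left(-21858\right) \left(- \frac{908963}{31}\right) - 7898} = \frac{1}{\frac{19868113254}{31} - 7898} = \frac{1}{\frac{19867868416}{31}} = \frac{31}{19867868416}$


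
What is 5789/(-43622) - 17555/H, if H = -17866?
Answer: 165589484/194837663 ≈ 0.84988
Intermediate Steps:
5789/(-43622) - 17555/H = 5789/(-43622) - 17555/(-17866) = 5789*(-1/43622) - 17555*(-1/17866) = -5789/43622 + 17555/17866 = 165589484/194837663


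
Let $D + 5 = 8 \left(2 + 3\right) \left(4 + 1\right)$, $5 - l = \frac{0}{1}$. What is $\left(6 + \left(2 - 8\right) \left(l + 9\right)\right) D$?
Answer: $-15210$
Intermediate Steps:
$l = 5$ ($l = 5 - \frac{0}{1} = 5 - 0 \cdot 1 = 5 - 0 = 5 + 0 = 5$)
$D = 195$ ($D = -5 + 8 \left(2 + 3\right) \left(4 + 1\right) = -5 + 8 \cdot 5 \cdot 5 = -5 + 8 \cdot 25 = -5 + 200 = 195$)
$\left(6 + \left(2 - 8\right) \left(l + 9\right)\right) D = \left(6 + \left(2 - 8\right) \left(5 + 9\right)\right) 195 = \left(6 - 84\right) 195 = \left(-78\right) 195 = -15210$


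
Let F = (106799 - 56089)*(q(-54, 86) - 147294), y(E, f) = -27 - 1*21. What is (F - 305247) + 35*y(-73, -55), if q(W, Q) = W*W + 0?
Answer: -7321715307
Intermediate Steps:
y(E, f) = -48 (y(E, f) = -27 - 21 = -48)
q(W, Q) = W² (q(W, Q) = W² + 0 = W²)
F = -7321408380 (F = (106799 - 56089)*((-54)² - 147294) = 50710*(2916 - 147294) = 50710*(-144378) = -7321408380)
(F - 305247) + 35*y(-73, -55) = (-7321408380 - 305247) + 35*(-48) = -7321713627 - 1680 = -7321715307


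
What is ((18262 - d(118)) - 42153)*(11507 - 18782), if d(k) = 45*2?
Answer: 174461775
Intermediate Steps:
d(k) = 90
((18262 - d(118)) - 42153)*(11507 - 18782) = ((18262 - 1*90) - 42153)*(11507 - 18782) = ((18262 - 90) - 42153)*(-7275) = (18172 - 42153)*(-7275) = -23981*(-7275) = 174461775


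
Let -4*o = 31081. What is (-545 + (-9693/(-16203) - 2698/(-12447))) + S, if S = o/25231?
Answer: -3694244274192047/6784741752228 ≈ -544.49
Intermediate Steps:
o = -31081/4 (o = -1/4*31081 = -31081/4 ≈ -7770.3)
S = -31081/100924 (S = -31081/4/25231 = -31081/4*1/25231 = -31081/100924 ≈ -0.30796)
(-545 + (-9693/(-16203) - 2698/(-12447))) + S = (-545 + (-9693/(-16203) - 2698/(-12447))) - 31081/100924 = (-545 + (-9693*(-1/16203) - 2698*(-1/12447))) - 31081/100924 = (-545 + (3231/5401 + 2698/12447)) - 31081/100924 = (-545 + 54788155/67226247) - 31081/100924 = -36583516460/67226247 - 31081/100924 = -3694244274192047/6784741752228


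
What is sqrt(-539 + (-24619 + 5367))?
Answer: 3*I*sqrt(2199) ≈ 140.68*I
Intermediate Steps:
sqrt(-539 + (-24619 + 5367)) = sqrt(-539 - 19252) = sqrt(-19791) = 3*I*sqrt(2199)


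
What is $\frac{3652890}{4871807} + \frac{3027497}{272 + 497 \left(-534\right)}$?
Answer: $- \frac{13780904962939}{1291642702682} \approx -10.669$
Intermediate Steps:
$\frac{3652890}{4871807} + \frac{3027497}{272 + 497 \left(-534\right)} = 3652890 \cdot \frac{1}{4871807} + \frac{3027497}{272 - 265398} = \frac{3652890}{4871807} + \frac{3027497}{-265126} = \frac{3652890}{4871807} + 3027497 \left(- \frac{1}{265126}\right) = \frac{3652890}{4871807} - \frac{3027497}{265126} = - \frac{13780904962939}{1291642702682}$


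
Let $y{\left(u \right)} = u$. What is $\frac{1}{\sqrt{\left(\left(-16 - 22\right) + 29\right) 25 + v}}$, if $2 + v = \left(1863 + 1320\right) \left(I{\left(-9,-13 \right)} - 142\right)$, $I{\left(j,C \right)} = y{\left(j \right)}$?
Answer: $- \frac{i \sqrt{120215}}{240430} \approx - 0.0014421 i$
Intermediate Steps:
$I{\left(j,C \right)} = j$
$v = -480635$ ($v = -2 + \left(1863 + 1320\right) \left(-9 - 142\right) = -2 + 3183 \left(-151\right) = -2 - 480633 = -480635$)
$\frac{1}{\sqrt{\left(\left(-16 - 22\right) + 29\right) 25 + v}} = \frac{1}{\sqrt{\left(\left(-16 - 22\right) + 29\right) 25 - 480635}} = \frac{1}{\sqrt{\left(-38 + 29\right) 25 - 480635}} = \frac{1}{\sqrt{\left(-9\right) 25 - 480635}} = \frac{1}{\sqrt{-225 - 480635}} = \frac{1}{\sqrt{-480860}} = \frac{1}{2 i \sqrt{120215}} = - \frac{i \sqrt{120215}}{240430}$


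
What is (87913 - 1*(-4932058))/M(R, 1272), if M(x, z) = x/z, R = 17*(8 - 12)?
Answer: -1596350778/17 ≈ -9.3903e+7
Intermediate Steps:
R = -68 (R = 17*(-4) = -68)
(87913 - 1*(-4932058))/M(R, 1272) = (87913 - 1*(-4932058))/((-68/1272)) = (87913 + 4932058)/((-68*1/1272)) = 5019971/(-17/318) = 5019971*(-318/17) = -1596350778/17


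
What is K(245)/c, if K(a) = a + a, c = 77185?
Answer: 98/15437 ≈ 0.0063484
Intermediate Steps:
K(a) = 2*a
K(245)/c = (2*245)/77185 = 490*(1/77185) = 98/15437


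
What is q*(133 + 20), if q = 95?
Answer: 14535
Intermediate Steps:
q*(133 + 20) = 95*(133 + 20) = 95*153 = 14535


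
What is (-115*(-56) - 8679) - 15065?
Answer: -17304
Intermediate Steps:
(-115*(-56) - 8679) - 15065 = (6440 - 8679) - 15065 = -2239 - 15065 = -17304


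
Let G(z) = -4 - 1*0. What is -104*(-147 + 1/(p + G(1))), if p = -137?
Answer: 2155712/141 ≈ 15289.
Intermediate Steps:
G(z) = -4 (G(z) = -4 + 0 = -4)
-104*(-147 + 1/(p + G(1))) = -104*(-147 + 1/(-137 - 4)) = -104*(-147 + 1/(-141)) = -104*(-147 - 1/141) = -104*(-20728/141) = 2155712/141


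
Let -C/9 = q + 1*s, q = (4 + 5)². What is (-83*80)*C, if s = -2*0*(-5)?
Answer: 4840560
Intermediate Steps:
q = 81 (q = 9² = 81)
s = 0 (s = 0*(-5) = 0)
C = -729 (C = -9*(81 + 1*0) = -9*(81 + 0) = -9*81 = -729)
(-83*80)*C = -83*80*(-729) = -6640*(-729) = 4840560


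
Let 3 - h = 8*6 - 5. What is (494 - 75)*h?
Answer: -16760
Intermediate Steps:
h = -40 (h = 3 - (8*6 - 5) = 3 - (48 - 5) = 3 - 1*43 = 3 - 43 = -40)
(494 - 75)*h = (494 - 75)*(-40) = 419*(-40) = -16760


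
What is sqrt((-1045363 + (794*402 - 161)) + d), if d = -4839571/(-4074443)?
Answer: I*sqrt(12057946508200033711)/4074443 ≈ 852.25*I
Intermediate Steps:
d = 4839571/4074443 (d = -4839571*(-1/4074443) = 4839571/4074443 ≈ 1.1878)
sqrt((-1045363 + (794*402 - 161)) + d) = sqrt((-1045363 + (794*402 - 161)) + 4839571/4074443) = sqrt((-1045363 + (319188 - 161)) + 4839571/4074443) = sqrt((-1045363 + 319027) + 4839571/4074443) = sqrt(-726336 + 4839571/4074443) = sqrt(-2959409791277/4074443) = I*sqrt(12057946508200033711)/4074443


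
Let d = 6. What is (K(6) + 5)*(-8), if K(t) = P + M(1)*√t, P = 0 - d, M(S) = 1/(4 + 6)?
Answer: 8 - 4*√6/5 ≈ 6.0404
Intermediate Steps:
M(S) = ⅒ (M(S) = 1/10 = ⅒)
P = -6 (P = 0 - 1*6 = 0 - 6 = -6)
K(t) = -6 + √t/10
(K(6) + 5)*(-8) = ((-6 + √6/10) + 5)*(-8) = (-1 + √6/10)*(-8) = 8 - 4*√6/5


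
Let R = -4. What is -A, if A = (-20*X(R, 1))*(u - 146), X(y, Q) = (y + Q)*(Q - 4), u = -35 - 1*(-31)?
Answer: -27000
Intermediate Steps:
u = -4 (u = -35 + 31 = -4)
X(y, Q) = (-4 + Q)*(Q + y) (X(y, Q) = (Q + y)*(-4 + Q) = (-4 + Q)*(Q + y))
A = 27000 (A = (-20*(1**2 - 4*1 - 4*(-4) + 1*(-4)))*(-4 - 146) = -20*(1 - 4 + 16 - 4)*(-150) = -20*9*(-150) = -180*(-150) = 27000)
-A = -1*27000 = -27000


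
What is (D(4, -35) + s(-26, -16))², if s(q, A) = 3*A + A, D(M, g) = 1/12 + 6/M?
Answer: 561001/144 ≈ 3895.8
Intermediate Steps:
D(M, g) = 1/12 + 6/M (D(M, g) = 1*(1/12) + 6/M = 1/12 + 6/M)
s(q, A) = 4*A
(D(4, -35) + s(-26, -16))² = ((1/12)*(72 + 4)/4 + 4*(-16))² = ((1/12)*(¼)*76 - 64)² = (19/12 - 64)² = (-749/12)² = 561001/144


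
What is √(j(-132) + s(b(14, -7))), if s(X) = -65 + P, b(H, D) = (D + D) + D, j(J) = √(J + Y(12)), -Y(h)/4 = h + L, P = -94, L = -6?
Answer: √(-159 + 2*I*√39) ≈ 0.49488 + 12.619*I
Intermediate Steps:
Y(h) = 24 - 4*h (Y(h) = -4*(h - 6) = -4*(-6 + h) = 24 - 4*h)
j(J) = √(-24 + J) (j(J) = √(J + (24 - 4*12)) = √(J + (24 - 48)) = √(J - 24) = √(-24 + J))
b(H, D) = 3*D (b(H, D) = 2*D + D = 3*D)
s(X) = -159 (s(X) = -65 - 94 = -159)
√(j(-132) + s(b(14, -7))) = √(√(-24 - 132) - 159) = √(√(-156) - 159) = √(2*I*√39 - 159) = √(-159 + 2*I*√39)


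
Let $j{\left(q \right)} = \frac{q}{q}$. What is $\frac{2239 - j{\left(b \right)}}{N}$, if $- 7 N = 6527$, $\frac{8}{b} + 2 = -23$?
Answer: $- \frac{15666}{6527} \approx -2.4002$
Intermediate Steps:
$b = - \frac{8}{25}$ ($b = \frac{8}{-2 - 23} = \frac{8}{-25} = 8 \left(- \frac{1}{25}\right) = - \frac{8}{25} \approx -0.32$)
$N = - \frac{6527}{7}$ ($N = \left(- \frac{1}{7}\right) 6527 = - \frac{6527}{7} \approx -932.43$)
$j{\left(q \right)} = 1$
$\frac{2239 - j{\left(b \right)}}{N} = \frac{2239 - 1}{- \frac{6527}{7}} = \left(2239 - 1\right) \left(- \frac{7}{6527}\right) = 2238 \left(- \frac{7}{6527}\right) = - \frac{15666}{6527}$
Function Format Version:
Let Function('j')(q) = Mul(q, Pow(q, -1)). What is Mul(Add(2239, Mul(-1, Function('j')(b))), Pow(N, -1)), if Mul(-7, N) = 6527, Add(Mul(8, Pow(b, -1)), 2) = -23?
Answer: Rational(-15666, 6527) ≈ -2.4002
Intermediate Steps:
b = Rational(-8, 25) (b = Mul(8, Pow(Add(-2, -23), -1)) = Mul(8, Pow(-25, -1)) = Mul(8, Rational(-1, 25)) = Rational(-8, 25) ≈ -0.32000)
N = Rational(-6527, 7) (N = Mul(Rational(-1, 7), 6527) = Rational(-6527, 7) ≈ -932.43)
Function('j')(q) = 1
Mul(Add(2239, Mul(-1, Function('j')(b))), Pow(N, -1)) = Mul(Add(2239, Mul(-1, 1)), Pow(Rational(-6527, 7), -1)) = Mul(Add(2239, -1), Rational(-7, 6527)) = Mul(2238, Rational(-7, 6527)) = Rational(-15666, 6527)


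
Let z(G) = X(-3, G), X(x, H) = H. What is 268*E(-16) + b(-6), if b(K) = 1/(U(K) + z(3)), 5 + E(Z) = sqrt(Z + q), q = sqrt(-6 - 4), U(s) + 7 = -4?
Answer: -10721/8 + 268*sqrt(-16 + I*sqrt(10)) ≈ -1234.7 + 1077.2*I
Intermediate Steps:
U(s) = -11 (U(s) = -7 - 4 = -11)
q = I*sqrt(10) (q = sqrt(-10) = I*sqrt(10) ≈ 3.1623*I)
z(G) = G
E(Z) = -5 + sqrt(Z + I*sqrt(10))
b(K) = -1/8 (b(K) = 1/(-11 + 3) = 1/(-8) = -1/8)
268*E(-16) + b(-6) = 268*(-5 + sqrt(-16 + I*sqrt(10))) - 1/8 = (-1340 + 268*sqrt(-16 + I*sqrt(10))) - 1/8 = -10721/8 + 268*sqrt(-16 + I*sqrt(10))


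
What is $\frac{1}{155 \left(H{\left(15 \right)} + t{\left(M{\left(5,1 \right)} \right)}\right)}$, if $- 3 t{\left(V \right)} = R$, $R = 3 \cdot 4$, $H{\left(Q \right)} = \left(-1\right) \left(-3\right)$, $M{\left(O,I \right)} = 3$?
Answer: $- \frac{1}{155} \approx -0.0064516$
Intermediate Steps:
$H{\left(Q \right)} = 3$
$R = 12$
$t{\left(V \right)} = -4$ ($t{\left(V \right)} = \left(- \frac{1}{3}\right) 12 = -4$)
$\frac{1}{155 \left(H{\left(15 \right)} + t{\left(M{\left(5,1 \right)} \right)}\right)} = \frac{1}{155 \left(3 - 4\right)} = \frac{1}{155 \left(-1\right)} = \frac{1}{-155} = - \frac{1}{155}$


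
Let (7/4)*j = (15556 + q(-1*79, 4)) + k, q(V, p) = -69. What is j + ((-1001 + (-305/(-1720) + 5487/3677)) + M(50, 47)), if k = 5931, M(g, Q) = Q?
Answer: 99933345447/8854216 ≈ 11287.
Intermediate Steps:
j = 85672/7 (j = 4*((15556 - 69) + 5931)/7 = 4*(15487 + 5931)/7 = (4/7)*21418 = 85672/7 ≈ 12239.)
j + ((-1001 + (-305/(-1720) + 5487/3677)) + M(50, 47)) = 85672/7 + ((-1001 + (-305/(-1720) + 5487/3677)) + 47) = 85672/7 + ((-1001 + (-305*(-1/1720) + 5487*(1/3677))) + 47) = 85672/7 + ((-1001 + (61/344 + 5487/3677)) + 47) = 85672/7 + ((-1001 + 2111825/1264888) + 47) = 85672/7 + (-1264041063/1264888 + 47) = 85672/7 - 1204591327/1264888 = 99933345447/8854216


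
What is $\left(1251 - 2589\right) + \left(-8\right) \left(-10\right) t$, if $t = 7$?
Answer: $-778$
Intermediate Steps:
$\left(1251 - 2589\right) + \left(-8\right) \left(-10\right) t = \left(1251 - 2589\right) + \left(-8\right) \left(-10\right) 7 = -1338 + 80 \cdot 7 = -1338 + 560 = -778$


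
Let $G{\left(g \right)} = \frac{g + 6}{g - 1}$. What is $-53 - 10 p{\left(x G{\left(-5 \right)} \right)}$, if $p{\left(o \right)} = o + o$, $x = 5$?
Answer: $- \frac{109}{3} \approx -36.333$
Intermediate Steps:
$G{\left(g \right)} = \frac{6 + g}{-1 + g}$
$p{\left(o \right)} = 2 o$
$-53 - 10 p{\left(x G{\left(-5 \right)} \right)} = -53 - 10 \cdot 2 \cdot 5 \frac{6 - 5}{-1 - 5} = -53 - 10 \cdot 2 \cdot 5 \frac{1}{-6} \cdot 1 = -53 - 10 \cdot 2 \cdot 5 \left(\left(- \frac{1}{6}\right) 1\right) = -53 - 10 \cdot 2 \cdot 5 \left(- \frac{1}{6}\right) = -53 - 10 \cdot 2 \left(- \frac{5}{6}\right) = -53 - - \frac{50}{3} = -53 + \frac{50}{3} = - \frac{109}{3}$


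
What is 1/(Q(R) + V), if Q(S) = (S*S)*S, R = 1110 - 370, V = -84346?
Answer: 1/405139654 ≈ 2.4683e-9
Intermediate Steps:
R = 740
Q(S) = S**3 (Q(S) = S**2*S = S**3)
1/(Q(R) + V) = 1/(740**3 - 84346) = 1/(405224000 - 84346) = 1/405139654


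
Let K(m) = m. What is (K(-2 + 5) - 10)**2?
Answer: 49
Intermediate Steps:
(K(-2 + 5) - 10)**2 = ((-2 + 5) - 10)**2 = (3 - 10)**2 = (-7)**2 = 49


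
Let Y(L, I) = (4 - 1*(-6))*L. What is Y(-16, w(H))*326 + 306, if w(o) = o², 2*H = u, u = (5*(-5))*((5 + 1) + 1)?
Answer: -51854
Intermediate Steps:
u = -175 (u = -25*(6 + 1) = -25*7 = -175)
H = -175/2 (H = (½)*(-175) = -175/2 ≈ -87.500)
Y(L, I) = 10*L (Y(L, I) = (4 + 6)*L = 10*L)
Y(-16, w(H))*326 + 306 = (10*(-16))*326 + 306 = -160*326 + 306 = -52160 + 306 = -51854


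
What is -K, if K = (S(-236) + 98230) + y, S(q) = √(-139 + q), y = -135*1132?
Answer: 54590 - 5*I*√15 ≈ 54590.0 - 19.365*I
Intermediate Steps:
y = -152820
K = -54590 + 5*I*√15 (K = (√(-139 - 236) + 98230) - 152820 = (√(-375) + 98230) - 152820 = (5*I*√15 + 98230) - 152820 = (98230 + 5*I*√15) - 152820 = -54590 + 5*I*√15 ≈ -54590.0 + 19.365*I)
-K = -(-54590 + 5*I*√15) = 54590 - 5*I*√15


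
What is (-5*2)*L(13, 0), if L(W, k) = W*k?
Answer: 0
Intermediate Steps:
(-5*2)*L(13, 0) = (-5*2)*(13*0) = -10*0 = 0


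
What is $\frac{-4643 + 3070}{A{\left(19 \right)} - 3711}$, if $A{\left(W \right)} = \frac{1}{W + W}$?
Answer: $\frac{59774}{141017} \approx 0.42388$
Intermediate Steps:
$A{\left(W \right)} = \frac{1}{2 W}$
$\frac{-4643 + 3070}{A{\left(19 \right)} - 3711} = \frac{-4643 + 3070}{\frac{1}{2 \cdot 19} - 3711} = - \frac{1573}{\frac{1}{2} \cdot \frac{1}{19} - 3711} = - \frac{1573}{\frac{1}{38} - 3711} = - \frac{1573}{- \frac{141017}{38}} = \left(-1573\right) \left(- \frac{38}{141017}\right) = \frac{59774}{141017}$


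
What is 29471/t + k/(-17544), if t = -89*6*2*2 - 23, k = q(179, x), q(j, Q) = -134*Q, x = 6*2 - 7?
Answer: -15164491/1114044 ≈ -13.612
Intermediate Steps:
x = 5 (x = 12 - 7 = 5)
k = -670 (k = -134*5 = -670)
t = -2159 (t = -1068*2 - 23 = -89*24 - 23 = -2136 - 23 = -2159)
29471/t + k/(-17544) = 29471/(-2159) - 670/(-17544) = 29471*(-1/2159) - 670*(-1/17544) = -29471/2159 + 335/8772 = -15164491/1114044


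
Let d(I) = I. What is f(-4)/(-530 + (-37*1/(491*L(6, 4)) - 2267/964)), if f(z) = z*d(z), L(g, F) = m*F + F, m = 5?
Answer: -45439104/1511857819 ≈ -0.030055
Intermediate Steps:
L(g, F) = 6*F (L(g, F) = 5*F + F = 6*F)
f(z) = z² (f(z) = z*z = z²)
f(-4)/(-530 + (-37*1/(491*L(6, 4)) - 2267/964)) = (-4)²/(-530 + (-37/(491*(6*4)) - 2267/964)) = 16/(-530 + (-37/(491*24) - 2267*1/964)) = 16/(-530 + (-37/11784 - 2267/964)) = 16/(-530 - 6687499/2839944) = 16/(-1511857819/2839944) = 16*(-2839944/1511857819) = -45439104/1511857819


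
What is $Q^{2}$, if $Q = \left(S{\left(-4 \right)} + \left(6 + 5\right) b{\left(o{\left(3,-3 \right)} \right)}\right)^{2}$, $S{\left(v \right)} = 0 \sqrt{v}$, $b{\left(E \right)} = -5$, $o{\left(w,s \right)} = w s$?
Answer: $9150625$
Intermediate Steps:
$o{\left(w,s \right)} = s w$
$S{\left(v \right)} = 0$
$Q = 3025$ ($Q = \left(0 + \left(6 + 5\right) \left(-5\right)\right)^{2} = \left(0 + 11 \left(-5\right)\right)^{2} = \left(0 - 55\right)^{2} = \left(-55\right)^{2} = 3025$)
$Q^{2} = 3025^{2} = 9150625$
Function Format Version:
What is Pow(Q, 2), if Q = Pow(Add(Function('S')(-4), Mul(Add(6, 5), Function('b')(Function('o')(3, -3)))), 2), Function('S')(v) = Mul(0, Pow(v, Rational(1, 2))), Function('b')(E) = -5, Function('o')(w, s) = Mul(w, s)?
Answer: 9150625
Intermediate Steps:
Function('o')(w, s) = Mul(s, w)
Function('S')(v) = 0
Q = 3025 (Q = Pow(Add(0, Mul(Add(6, 5), -5)), 2) = Pow(Add(0, Mul(11, -5)), 2) = Pow(Add(0, -55), 2) = Pow(-55, 2) = 3025)
Pow(Q, 2) = Pow(3025, 2) = 9150625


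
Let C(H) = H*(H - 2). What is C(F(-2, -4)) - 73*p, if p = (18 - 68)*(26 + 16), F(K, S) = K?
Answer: 153308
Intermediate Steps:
C(H) = H*(-2 + H)
p = -2100 (p = -50*42 = -2100)
C(F(-2, -4)) - 73*p = -2*(-2 - 2) - 73*(-2100) = -2*(-4) + 153300 = 8 + 153300 = 153308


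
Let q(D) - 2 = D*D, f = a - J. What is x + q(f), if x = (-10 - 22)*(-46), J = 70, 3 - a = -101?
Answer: 2630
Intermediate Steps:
a = 104 (a = 3 - 1*(-101) = 3 + 101 = 104)
x = 1472 (x = -32*(-46) = 1472)
f = 34 (f = 104 - 1*70 = 104 - 70 = 34)
q(D) = 2 + D² (q(D) = 2 + D*D = 2 + D²)
x + q(f) = 1472 + (2 + 34²) = 1472 + (2 + 1156) = 1472 + 1158 = 2630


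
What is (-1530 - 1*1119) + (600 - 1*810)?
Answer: -2859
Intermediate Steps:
(-1530 - 1*1119) + (600 - 1*810) = (-1530 - 1119) + (600 - 810) = -2649 - 210 = -2859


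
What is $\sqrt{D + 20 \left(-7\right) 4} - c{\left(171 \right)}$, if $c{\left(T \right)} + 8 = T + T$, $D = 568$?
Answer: $-334 + 2 \sqrt{2} \approx -331.17$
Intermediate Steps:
$c{\left(T \right)} = -8 + 2 T$ ($c{\left(T \right)} = -8 + \left(T + T\right) = -8 + 2 T$)
$\sqrt{D + 20 \left(-7\right) 4} - c{\left(171 \right)} = \sqrt{568 + 20 \left(-7\right) 4} - \left(-8 + 2 \cdot 171\right) = \sqrt{568 - 560} - \left(-8 + 342\right) = \sqrt{568 - 560} - 334 = \sqrt{8} - 334 = 2 \sqrt{2} - 334 = -334 + 2 \sqrt{2}$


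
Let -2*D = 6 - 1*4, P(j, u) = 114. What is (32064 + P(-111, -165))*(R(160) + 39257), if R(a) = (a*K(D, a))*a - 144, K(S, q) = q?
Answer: 133059666114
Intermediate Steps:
D = -1 (D = -(6 - 1*4)/2 = -(6 - 4)/2 = -½*2 = -1)
R(a) = -144 + a³ (R(a) = (a*a)*a - 144 = a²*a - 144 = a³ - 144 = -144 + a³)
(32064 + P(-111, -165))*(R(160) + 39257) = (32064 + 114)*((-144 + 160³) + 39257) = 32178*((-144 + 4096000) + 39257) = 32178*(4095856 + 39257) = 32178*4135113 = 133059666114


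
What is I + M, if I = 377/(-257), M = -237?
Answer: -61286/257 ≈ -238.47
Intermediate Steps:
I = -377/257 (I = 377*(-1/257) = -377/257 ≈ -1.4669)
I + M = -377/257 - 237 = -61286/257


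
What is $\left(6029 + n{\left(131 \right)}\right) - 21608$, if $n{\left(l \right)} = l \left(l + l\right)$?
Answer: $18743$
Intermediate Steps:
$n{\left(l \right)} = 2 l^{2}$ ($n{\left(l \right)} = l 2 l = 2 l^{2}$)
$\left(6029 + n{\left(131 \right)}\right) - 21608 = \left(6029 + 2 \cdot 131^{2}\right) - 21608 = \left(6029 + 2 \cdot 17161\right) - 21608 = \left(6029 + 34322\right) - 21608 = 40351 - 21608 = 18743$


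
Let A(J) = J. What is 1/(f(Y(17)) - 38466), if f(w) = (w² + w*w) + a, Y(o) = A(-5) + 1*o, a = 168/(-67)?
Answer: -67/2558094 ≈ -2.6191e-5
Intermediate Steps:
a = -168/67 (a = 168*(-1/67) = -168/67 ≈ -2.5075)
Y(o) = -5 + o (Y(o) = -5 + 1*o = -5 + o)
f(w) = -168/67 + 2*w² (f(w) = (w² + w*w) - 168/67 = (w² + w²) - 168/67 = 2*w² - 168/67 = -168/67 + 2*w²)
1/(f(Y(17)) - 38466) = 1/((-168/67 + 2*(-5 + 17)²) - 38466) = 1/((-168/67 + 2*12²) - 38466) = 1/((-168/67 + 2*144) - 38466) = 1/((-168/67 + 288) - 38466) = 1/(19128/67 - 38466) = 1/(-2558094/67) = -67/2558094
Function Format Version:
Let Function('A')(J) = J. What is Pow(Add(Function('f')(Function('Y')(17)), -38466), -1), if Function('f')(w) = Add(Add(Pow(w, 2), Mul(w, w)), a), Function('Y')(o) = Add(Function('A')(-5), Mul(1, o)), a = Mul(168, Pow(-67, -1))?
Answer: Rational(-67, 2558094) ≈ -2.6191e-5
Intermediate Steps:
a = Rational(-168, 67) (a = Mul(168, Rational(-1, 67)) = Rational(-168, 67) ≈ -2.5075)
Function('Y')(o) = Add(-5, o) (Function('Y')(o) = Add(-5, Mul(1, o)) = Add(-5, o))
Function('f')(w) = Add(Rational(-168, 67), Mul(2, Pow(w, 2))) (Function('f')(w) = Add(Add(Pow(w, 2), Mul(w, w)), Rational(-168, 67)) = Add(Add(Pow(w, 2), Pow(w, 2)), Rational(-168, 67)) = Add(Mul(2, Pow(w, 2)), Rational(-168, 67)) = Add(Rational(-168, 67), Mul(2, Pow(w, 2))))
Pow(Add(Function('f')(Function('Y')(17)), -38466), -1) = Pow(Add(Add(Rational(-168, 67), Mul(2, Pow(Add(-5, 17), 2))), -38466), -1) = Pow(Add(Add(Rational(-168, 67), Mul(2, Pow(12, 2))), -38466), -1) = Pow(Add(Add(Rational(-168, 67), Mul(2, 144)), -38466), -1) = Pow(Add(Add(Rational(-168, 67), 288), -38466), -1) = Pow(Add(Rational(19128, 67), -38466), -1) = Pow(Rational(-2558094, 67), -1) = Rational(-67, 2558094)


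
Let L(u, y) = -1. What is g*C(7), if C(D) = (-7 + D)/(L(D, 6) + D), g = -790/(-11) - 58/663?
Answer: 0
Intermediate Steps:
g = 523132/7293 (g = -790*(-1/11) - 58*1/663 = 790/11 - 58/663 = 523132/7293 ≈ 71.731)
C(D) = (-7 + D)/(-1 + D)
g*C(7) = 523132*((-7 + 7)/(-1 + 7))/7293 = 523132*(0/6)/7293 = 523132*((⅙)*0)/7293 = (523132/7293)*0 = 0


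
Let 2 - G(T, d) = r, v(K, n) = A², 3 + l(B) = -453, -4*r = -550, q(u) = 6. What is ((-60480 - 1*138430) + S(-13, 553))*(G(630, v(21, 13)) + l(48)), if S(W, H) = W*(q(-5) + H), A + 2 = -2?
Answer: 243907391/2 ≈ 1.2195e+8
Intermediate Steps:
A = -4 (A = -2 - 2 = -4)
r = 275/2 (r = -¼*(-550) = 275/2 ≈ 137.50)
l(B) = -456 (l(B) = -3 - 453 = -456)
v(K, n) = 16 (v(K, n) = (-4)² = 16)
S(W, H) = W*(6 + H)
G(T, d) = -271/2 (G(T, d) = 2 - 1*275/2 = 2 - 275/2 = -271/2)
((-60480 - 1*138430) + S(-13, 553))*(G(630, v(21, 13)) + l(48)) = ((-60480 - 1*138430) - 13*(6 + 553))*(-271/2 - 456) = ((-60480 - 138430) - 13*559)*(-1183/2) = (-198910 - 7267)*(-1183/2) = -206177*(-1183/2) = 243907391/2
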